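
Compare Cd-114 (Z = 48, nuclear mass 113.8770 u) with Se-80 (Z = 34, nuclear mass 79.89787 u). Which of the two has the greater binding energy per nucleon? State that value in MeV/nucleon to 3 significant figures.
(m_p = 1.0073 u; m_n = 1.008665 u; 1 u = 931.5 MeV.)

Se-80; 8.72 MeV/nucleon

Cd-114: Σm = 48(1.0073) + 66(1.008665) = 114.922290 u; Δm = 1.045290 u; E_B = 973.69 MeV; E_B/A = 8.541 MeV
Se-80: Σm = 34(1.0073) + 46(1.008665) = 80.646790 u; Δm = 0.748920 u; E_B = 697.62 MeV; E_B/A = 8.720 MeV
Se-80 has the higher binding energy per nucleon, so it is the more tightly bound nucleus.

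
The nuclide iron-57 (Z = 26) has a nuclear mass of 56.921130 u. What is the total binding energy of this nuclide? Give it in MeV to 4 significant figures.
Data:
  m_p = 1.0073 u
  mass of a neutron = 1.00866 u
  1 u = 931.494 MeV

500.3 MeV

Σm = 26·m_p + 31·m_n = 26.1898 + 31.26846 = 57.45826 u
Δm = 57.45826 − 56.921130 = 0.537130 u
Binding energy = Δm·c² = 0.537130 × 931.494 MeV/u = 500.333 MeV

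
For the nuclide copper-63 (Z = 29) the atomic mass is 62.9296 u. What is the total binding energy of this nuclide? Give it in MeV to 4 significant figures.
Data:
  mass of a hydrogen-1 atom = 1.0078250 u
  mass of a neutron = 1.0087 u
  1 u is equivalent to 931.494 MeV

With 29 protons and 34 neutrons (A = 63):
Total constituent mass: 29 × 1.0078250 + 34 × 1.0087 = 63.5227250 u
The mass defect is 63.5227250 − 62.9296 = 0.5931250 u.
E_B = 0.5931250 × 931.494 = 552.492 MeV

552.5 MeV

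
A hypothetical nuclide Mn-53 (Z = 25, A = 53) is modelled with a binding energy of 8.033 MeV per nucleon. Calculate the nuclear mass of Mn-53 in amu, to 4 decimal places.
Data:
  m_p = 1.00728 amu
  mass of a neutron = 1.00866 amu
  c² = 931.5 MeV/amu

Total binding energy = 53 × 8.033 = 425.749 MeV
Mass defect = 425.749 MeV / (931.5 MeV/amu) = 0.457057 amu
Constituent mass = 25(1.00728) + 28(1.00866) = 53.42448 amu
Nuclear mass = 53.42448 − 0.457057 = 52.967423 amu ≈ 52.9674 amu (to 4 decimal places)

52.9674 amu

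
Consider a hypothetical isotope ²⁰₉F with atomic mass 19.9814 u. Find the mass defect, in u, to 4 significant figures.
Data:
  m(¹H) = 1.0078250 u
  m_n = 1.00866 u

0.1843 u

Z = 9, so N = A − Z = 20 − 9 = 11.
Total constituent mass: 9 × 1.0078250 + 11 × 1.00866 = 20.1656850 u
Δm = 20.1656850 − 19.9814 = 0.1842850 u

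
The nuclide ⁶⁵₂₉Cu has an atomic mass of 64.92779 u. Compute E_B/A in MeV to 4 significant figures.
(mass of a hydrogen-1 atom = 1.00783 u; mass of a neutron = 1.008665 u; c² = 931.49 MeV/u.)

Σm = 29·m(¹H) + 36·m_n = 29.22707 + 36.311940 = 65.539010 u
The mass defect is 65.539010 − 64.92779 = 0.611220 u.
Converting to energy: 0.611220 u × 931.49 MeV/u = 569.345 MeV
Dividing by A = 65 gives 8.759 MeV per nucleon.

8.759 MeV/nucleon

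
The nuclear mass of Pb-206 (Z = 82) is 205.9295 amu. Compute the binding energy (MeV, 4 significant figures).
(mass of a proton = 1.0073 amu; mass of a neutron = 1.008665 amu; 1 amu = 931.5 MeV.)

1624 MeV

Total constituent mass: 82 × 1.0073 + 124 × 1.008665 = 207.673060 amu
Δm = 207.673060 − 205.9295 = 1.743560 amu
Binding energy = Δm·c² = 1.743560 × 931.5 MeV/amu = 1624.13 MeV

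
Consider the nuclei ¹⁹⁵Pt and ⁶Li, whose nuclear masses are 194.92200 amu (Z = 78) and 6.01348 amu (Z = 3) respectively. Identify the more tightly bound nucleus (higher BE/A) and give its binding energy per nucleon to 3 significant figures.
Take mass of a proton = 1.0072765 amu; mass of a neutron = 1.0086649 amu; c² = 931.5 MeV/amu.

¹⁹⁵Pt; 7.93 MeV/nucleon

¹⁹⁵Pt: Σm = 78(1.0072765) + 117(1.0086649) = 196.5813603 amu; Δm = 1.6593603 amu; E_B = 1545.7 MeV; E_B/A = 7.927 MeV
⁶Li: Σm = 3(1.0072765) + 3(1.0086649) = 6.0478242 amu; Δm = 0.0343442 amu; E_B = 31.992 MeV; E_B/A = 5.332 MeV
¹⁹⁵Pt has the higher binding energy per nucleon, so it is the more tightly bound nucleus.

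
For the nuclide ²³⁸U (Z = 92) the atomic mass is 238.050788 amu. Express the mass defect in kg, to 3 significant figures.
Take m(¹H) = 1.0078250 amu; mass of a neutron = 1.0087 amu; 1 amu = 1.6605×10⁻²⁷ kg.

3.22e-27 kg

With 92 protons and 146 neutrons (A = 238):
Mass of separated nucleons = 92(1.0078250) + 146(1.0087) = 92.7199000 + 147.2702 = 239.9901000 amu
The mass defect is 239.9901000 − 238.050788 = 1.9393120 amu.
In SI units: 1.9393120 amu × 1.6605×10⁻²⁷ kg/amu = 3.2202e-27 kg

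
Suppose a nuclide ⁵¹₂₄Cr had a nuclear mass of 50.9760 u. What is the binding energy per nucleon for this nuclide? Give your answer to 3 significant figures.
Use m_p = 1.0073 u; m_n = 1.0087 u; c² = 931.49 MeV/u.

7.93 MeV/nucleon

Z = 24, so N = A − Z = 51 − 24 = 27.
Mass of separated nucleons = 24(1.0073) + 27(1.0087) = 24.1752 + 27.2349 = 51.4101 u
Δm = 51.4101 − 50.9760 = 0.4341 u
Converting to energy: 0.4341 u × 931.49 MeV/u = 404.360 MeV
Dividing by A = 51 gives 7.929 MeV per nucleon.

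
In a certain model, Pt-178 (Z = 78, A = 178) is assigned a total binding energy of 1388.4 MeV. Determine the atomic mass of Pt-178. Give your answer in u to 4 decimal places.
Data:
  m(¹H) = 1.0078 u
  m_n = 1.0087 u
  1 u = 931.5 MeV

Mass defect = 1388.4 MeV / (931.5 MeV/u) = 1.490499 u
Constituent mass = 78(1.0078) + 100(1.0087) = 179.4784 u
Atomic mass = 179.4784 − 1.490499 = 177.987901 u ≈ 177.9879 u (to 4 decimal places)

177.9879 u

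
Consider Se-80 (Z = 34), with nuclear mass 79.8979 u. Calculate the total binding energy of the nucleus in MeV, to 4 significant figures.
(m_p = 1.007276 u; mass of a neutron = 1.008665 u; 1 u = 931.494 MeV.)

696.8 MeV

Total constituent mass: 34 × 1.007276 + 46 × 1.008665 = 80.645974 u
Mass defect Δm = 80.645974 − 79.8979 = 0.748074 u
Converting to energy: 0.748074 u × 931.494 MeV/u = 696.826 MeV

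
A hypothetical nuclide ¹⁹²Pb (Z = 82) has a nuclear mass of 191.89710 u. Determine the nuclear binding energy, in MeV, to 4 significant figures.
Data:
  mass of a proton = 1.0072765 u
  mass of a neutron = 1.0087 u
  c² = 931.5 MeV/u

With 82 protons and 110 neutrons (A = 192):
Total constituent mass: 82 × 1.0072765 + 110 × 1.0087 = 193.5536730 u
Mass defect Δm = 193.5536730 − 191.89710 = 1.6565730 u
Converting to energy: 1.6565730 u × 931.5 MeV/u = 1543.10 MeV

1543 MeV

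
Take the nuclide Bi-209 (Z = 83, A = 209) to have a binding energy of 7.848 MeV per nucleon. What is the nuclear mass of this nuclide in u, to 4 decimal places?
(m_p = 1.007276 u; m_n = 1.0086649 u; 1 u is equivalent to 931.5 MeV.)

208.9348 u

Total binding energy = 209 × 7.848 = 1640.232 MeV
Mass defect = 1640.232 MeV / (931.5 MeV/u) = 1.760850 u
Constituent mass = 83(1.007276) + 126(1.0086649) = 210.6956854 u
Nuclear mass = 210.6956854 − 1.760850 = 208.9348354 u ≈ 208.9348 u (to 4 decimal places)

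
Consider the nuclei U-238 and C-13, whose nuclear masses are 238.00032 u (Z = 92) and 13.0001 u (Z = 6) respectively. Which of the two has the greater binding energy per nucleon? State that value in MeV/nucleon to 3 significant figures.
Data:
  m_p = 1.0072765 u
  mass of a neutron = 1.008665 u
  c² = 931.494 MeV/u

U-238; 7.57 MeV/nucleon

U-238: Σm = 92(1.0072765) + 146(1.008665) = 239.9345280 u; Δm = 1.9342080 u; E_B = 1801.7 MeV; E_B/A = 7.570 MeV
C-13: Σm = 6(1.0072765) + 7(1.008665) = 13.1043140 u; Δm = 0.1042140 u; E_B = 97.075 MeV; E_B/A = 7.467 MeV
U-238 has the higher binding energy per nucleon, so it is the more tightly bound nucleus.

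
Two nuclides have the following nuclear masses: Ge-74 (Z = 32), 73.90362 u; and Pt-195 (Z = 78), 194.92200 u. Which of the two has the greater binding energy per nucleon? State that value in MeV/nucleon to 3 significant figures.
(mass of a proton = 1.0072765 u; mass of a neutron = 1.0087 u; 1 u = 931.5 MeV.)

Ge-74: Σm = 32(1.0072765) + 42(1.0087) = 74.5982480 u; Δm = 0.6946280 u; E_B = 647.05 MeV; E_B/A = 8.744 MeV
Pt-195: Σm = 78(1.0072765) + 117(1.0087) = 196.5854670 u; Δm = 1.6634670 u; E_B = 1549.5 MeV; E_B/A = 7.946 MeV
Ge-74 has the higher binding energy per nucleon, so it is the more tightly bound nucleus.

Ge-74; 8.74 MeV/nucleon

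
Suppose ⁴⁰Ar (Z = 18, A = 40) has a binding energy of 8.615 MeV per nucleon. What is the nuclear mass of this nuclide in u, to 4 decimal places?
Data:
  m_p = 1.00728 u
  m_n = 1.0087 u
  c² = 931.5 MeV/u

39.9525 u

Total binding energy = 40 × 8.615 = 344.600 MeV
Mass defect = 344.600 MeV / (931.5 MeV/u) = 0.369941 u
Constituent mass = 18(1.00728) + 22(1.0087) = 40.32244 u
Nuclear mass = 40.32244 − 0.369941 = 39.952499 u ≈ 39.9525 u (to 4 decimal places)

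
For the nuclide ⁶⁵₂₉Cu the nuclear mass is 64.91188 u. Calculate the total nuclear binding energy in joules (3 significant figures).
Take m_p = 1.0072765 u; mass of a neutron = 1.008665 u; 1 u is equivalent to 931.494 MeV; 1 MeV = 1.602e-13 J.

9.12e-11 J

Z = 29, so N = A − Z = 65 − 29 = 36.
Mass of separated nucleons = 29(1.0072765) + 36(1.008665) = 29.2110185 + 36.311940 = 65.5229585 u
Mass defect Δm = 65.5229585 − 64.91188 = 0.6110785 u
Binding energy = Δm·c² = 0.6110785 × 931.494 MeV/u = 569.216 MeV
In joules: 569.216 MeV × 1.602e-13 J/MeV = 9.1188e-11 J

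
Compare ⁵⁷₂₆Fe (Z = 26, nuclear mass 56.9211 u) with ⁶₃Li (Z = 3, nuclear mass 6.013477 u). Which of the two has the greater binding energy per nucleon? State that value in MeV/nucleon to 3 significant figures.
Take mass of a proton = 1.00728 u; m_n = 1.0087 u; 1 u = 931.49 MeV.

⁵⁷₂₆Fe; 8.79 MeV/nucleon

⁵⁷₂₆Fe: Σm = 26(1.00728) + 31(1.0087) = 57.45898 u; Δm = 0.53788 u; E_B = 501.03 MeV; E_B/A = 8.790 MeV
⁶₃Li: Σm = 3(1.00728) + 3(1.0087) = 6.04794 u; Δm = 0.034463 u; E_B = 32.102 MeV; E_B/A = 5.350 MeV
⁵⁷₂₆Fe has the higher binding energy per nucleon, so it is the more tightly bound nucleus.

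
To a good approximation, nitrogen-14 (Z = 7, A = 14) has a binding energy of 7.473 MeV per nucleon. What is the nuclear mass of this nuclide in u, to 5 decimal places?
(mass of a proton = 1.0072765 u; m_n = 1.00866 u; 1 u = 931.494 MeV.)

13.99924 u

Total binding energy = 14 × 7.473 = 104.622 MeV
Mass defect = 104.622 MeV / (931.494 MeV/u) = 0.1123163 u
Constituent mass = 7(1.0072765) + 7(1.00866) = 14.1115555 u
Nuclear mass = 14.1115555 − 0.1123163 = 13.9992392 u ≈ 13.99924 u (to 5 decimal places)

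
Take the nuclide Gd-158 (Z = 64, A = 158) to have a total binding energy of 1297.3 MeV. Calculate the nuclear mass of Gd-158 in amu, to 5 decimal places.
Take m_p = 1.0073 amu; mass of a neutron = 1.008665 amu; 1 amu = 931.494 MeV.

157.88900 amu

Mass defect = 1297.3 MeV / (931.494 MeV/amu) = 1.3927089 amu
Constituent mass = 64(1.0073) + 94(1.008665) = 159.281710 amu
Nuclear mass = 159.281710 − 1.3927089 = 157.8890011 amu ≈ 157.88900 amu (to 5 decimal places)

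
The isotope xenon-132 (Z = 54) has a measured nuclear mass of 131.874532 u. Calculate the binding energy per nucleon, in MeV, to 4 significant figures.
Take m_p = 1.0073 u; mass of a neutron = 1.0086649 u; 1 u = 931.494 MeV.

8.437 MeV/nucleon

Total constituent mass: 54 × 1.0073 + 78 × 1.0086649 = 133.0700622 u
Δm = 133.0700622 − 131.874532 = 1.1955302 u
Binding energy = Δm·c² = 1.1955302 × 931.494 MeV/u = 1113.63 MeV
BE/A = 1113.63 MeV / 132 = 8.437 MeV/nucleon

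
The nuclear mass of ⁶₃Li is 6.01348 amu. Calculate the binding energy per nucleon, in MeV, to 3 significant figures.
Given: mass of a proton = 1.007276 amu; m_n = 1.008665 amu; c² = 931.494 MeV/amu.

5.33 MeV/nucleon

The nucleus contains 3 protons and 6 − 3 = 3 neutrons.
Σm = 3·m_p + 3·m_n = 3.021828 + 3.025995 = 6.047823 amu
Δm = 6.047823 − 6.01348 = 0.034343 amu
E_B = 0.034343 × 931.494 = 31.9903 MeV
BE/A = 31.9903 MeV / 6 = 5.332 MeV/nucleon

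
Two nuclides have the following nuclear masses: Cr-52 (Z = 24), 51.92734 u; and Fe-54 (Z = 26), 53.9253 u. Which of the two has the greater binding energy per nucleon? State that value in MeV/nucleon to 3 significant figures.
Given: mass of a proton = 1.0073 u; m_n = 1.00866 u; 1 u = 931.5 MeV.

Cr-52; 8.78 MeV/nucleon

Cr-52: Σm = 24(1.0073) + 28(1.00866) = 52.41768 u; Δm = 0.49034 u; E_B = 456.75 MeV; E_B/A = 8.784 MeV
Fe-54: Σm = 26(1.0073) + 28(1.00866) = 54.43228 u; Δm = 0.50698 u; E_B = 472.25 MeV; E_B/A = 8.745 MeV
Cr-52 has the higher binding energy per nucleon, so it is the more tightly bound nucleus.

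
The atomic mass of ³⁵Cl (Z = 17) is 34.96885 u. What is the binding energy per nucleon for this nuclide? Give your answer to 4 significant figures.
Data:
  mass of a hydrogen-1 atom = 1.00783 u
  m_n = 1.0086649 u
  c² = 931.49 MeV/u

8.523 MeV/nucleon

With 17 protons and 18 neutrons (A = 35):
Mass of separated nucleons = 17(1.00783) + 18(1.0086649) = 17.13311 + 18.1559682 = 35.2890782 u
Δm = 35.2890782 − 34.96885 = 0.3202282 u
E_B = 0.3202282 × 931.49 = 298.289 MeV
BE/A = 298.289 MeV / 35 = 8.523 MeV/nucleon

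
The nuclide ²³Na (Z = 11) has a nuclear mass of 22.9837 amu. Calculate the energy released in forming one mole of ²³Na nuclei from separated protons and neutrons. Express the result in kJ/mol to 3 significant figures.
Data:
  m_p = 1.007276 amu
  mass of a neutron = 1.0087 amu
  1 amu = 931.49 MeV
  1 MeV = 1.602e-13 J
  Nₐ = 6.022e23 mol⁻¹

With 11 protons and 12 neutrons (A = 23):
Mass of separated nucleons = 11(1.007276) + 12(1.0087) = 11.080036 + 12.1044 = 23.184436 amu
Mass defect Δm = 23.184436 − 22.9837 = 0.200736 amu
E_B = 0.200736 × 931.49 = 186.984 MeV
Per nucleus in joules: 186.984 MeV × 1.602e-13 J/MeV = 2.9955e-11 J
Per mole: 2.9955e-11 J × 6.022e23 mol⁻¹ = 1.8039e+13 J/mol

1.80e+10 kJ/mol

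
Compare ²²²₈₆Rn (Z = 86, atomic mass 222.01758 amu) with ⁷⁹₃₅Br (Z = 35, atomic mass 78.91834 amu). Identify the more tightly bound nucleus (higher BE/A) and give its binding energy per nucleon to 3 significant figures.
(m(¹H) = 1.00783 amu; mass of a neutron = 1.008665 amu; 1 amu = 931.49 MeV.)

⁷⁹₃₅Br; 8.69 MeV/nucleon

²²²₈₆Rn: Σm = 86(1.00783) + 136(1.008665) = 223.851820 amu; Δm = 1.834240 amu; E_B = 1708.6 MeV; E_B/A = 7.696 MeV
⁷⁹₃₅Br: Σm = 35(1.00783) + 44(1.008665) = 79.655310 amu; Δm = 0.736970 amu; E_B = 686.48 MeV; E_B/A = 8.690 MeV
⁷⁹₃₅Br has the higher binding energy per nucleon, so it is the more tightly bound nucleus.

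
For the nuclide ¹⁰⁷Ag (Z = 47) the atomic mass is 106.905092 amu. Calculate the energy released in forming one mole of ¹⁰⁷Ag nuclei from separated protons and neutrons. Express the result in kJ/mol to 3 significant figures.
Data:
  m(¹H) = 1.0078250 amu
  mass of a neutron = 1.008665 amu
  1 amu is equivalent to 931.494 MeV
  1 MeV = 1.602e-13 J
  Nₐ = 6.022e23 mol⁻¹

The nucleus contains 47 protons and 107 − 47 = 60 neutrons.
Σm = 47·m(¹H) + 60·m_n = 47.3677750 + 60.519900 = 107.8876750 amu
Δm = 107.8876750 − 106.905092 = 0.9825830 amu
E_B = 0.9825830 × 931.494 = 915.270 MeV
Per nucleus in joules: 915.270 MeV × 1.602e-13 J/MeV = 1.4663e-10 J
Per mole: 1.4663e-10 J × 6.022e23 mol⁻¹ = 8.8301e+13 J/mol

8.83e+10 kJ/mol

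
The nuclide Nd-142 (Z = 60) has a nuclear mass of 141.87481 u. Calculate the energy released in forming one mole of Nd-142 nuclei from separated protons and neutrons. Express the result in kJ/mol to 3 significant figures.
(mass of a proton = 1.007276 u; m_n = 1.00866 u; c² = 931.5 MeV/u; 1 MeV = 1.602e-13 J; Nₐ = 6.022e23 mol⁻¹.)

Mass of separated nucleons = 60(1.007276) + 82(1.00866) = 60.436560 + 82.71012 = 143.146680 u
Mass defect Δm = 143.146680 − 141.87481 = 1.271870 u
E_B = 1.271870 × 931.5 = 1184.75 MeV
Per nucleus in joules: 1184.75 MeV × 1.602e-13 J/MeV = 1.8980e-10 J
Per mole: 1.8980e-10 J × 6.022e23 mol⁻¹ = 1.1430e+14 J/mol

1.14e+11 kJ/mol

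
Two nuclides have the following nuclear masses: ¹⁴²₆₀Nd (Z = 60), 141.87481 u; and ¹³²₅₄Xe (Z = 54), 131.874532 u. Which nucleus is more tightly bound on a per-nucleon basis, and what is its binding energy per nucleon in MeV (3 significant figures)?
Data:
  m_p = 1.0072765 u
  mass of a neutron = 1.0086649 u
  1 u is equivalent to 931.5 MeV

¹³²₅₄Xe; 8.43 MeV/nucleon

¹⁴²₆₀Nd: Σm = 60(1.0072765) + 82(1.0086649) = 143.1471118 u; Δm = 1.2723018 u; E_B = 1185.1 MeV; E_B/A = 8.346 MeV
¹³²₅₄Xe: Σm = 54(1.0072765) + 78(1.0086649) = 133.0687932 u; Δm = 1.1942612 u; E_B = 1112.5 MeV; E_B/A = 8.428 MeV
¹³²₅₄Xe has the higher binding energy per nucleon, so it is the more tightly bound nucleus.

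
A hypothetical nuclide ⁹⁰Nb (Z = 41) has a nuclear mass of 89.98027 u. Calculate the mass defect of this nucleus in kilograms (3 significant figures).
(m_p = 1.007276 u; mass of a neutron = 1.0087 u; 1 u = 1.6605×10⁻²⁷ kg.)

Total constituent mass: 41 × 1.007276 + 49 × 1.0087 = 90.724616 u
Δm = 90.724616 − 89.98027 = 0.744346 u
In SI units: 0.744346 u × 1.6605×10⁻²⁷ kg/u = 1.2360e-27 kg

1.24e-27 kg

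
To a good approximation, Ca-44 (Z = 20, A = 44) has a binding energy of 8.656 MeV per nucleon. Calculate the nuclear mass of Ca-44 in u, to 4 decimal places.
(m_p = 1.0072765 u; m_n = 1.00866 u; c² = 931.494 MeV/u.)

Total binding energy = 44 × 8.656 = 380.864 MeV
Mass defect = 380.864 MeV / (931.494 MeV/u) = 0.408874 u
Constituent mass = 20(1.0072765) + 24(1.00866) = 44.3533700 u
Nuclear mass = 44.3533700 − 0.408874 = 43.9444960 u ≈ 43.9445 u (to 4 decimal places)

43.9445 u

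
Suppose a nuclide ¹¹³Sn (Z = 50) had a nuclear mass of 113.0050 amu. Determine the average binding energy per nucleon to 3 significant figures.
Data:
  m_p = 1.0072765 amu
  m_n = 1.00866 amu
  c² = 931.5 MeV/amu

7.46 MeV/nucleon

Z = 50, so N = A − Z = 113 − 50 = 63.
Total constituent mass: 50 × 1.0072765 + 63 × 1.00866 = 113.9094050 amu
Mass defect Δm = 113.9094050 − 113.0050 = 0.9044050 amu
Converting to energy: 0.9044050 amu × 931.5 MeV/amu = 842.453 MeV
Dividing by A = 113 gives 7.455 MeV per nucleon.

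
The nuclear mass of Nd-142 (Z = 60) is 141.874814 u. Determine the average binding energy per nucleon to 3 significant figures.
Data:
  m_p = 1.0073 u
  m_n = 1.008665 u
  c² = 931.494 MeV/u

Z = 60, so N = A − Z = 142 − 60 = 82.
Σm = 60·m_p + 82·m_n = 60.4380 + 82.710530 = 143.148530 u
Mass defect Δm = 143.148530 − 141.874814 = 1.273716 u
Binding energy = Δm·c² = 1.273716 × 931.494 MeV/u = 1186.46 MeV
Dividing by A = 142 gives 8.355 MeV per nucleon.

8.36 MeV/nucleon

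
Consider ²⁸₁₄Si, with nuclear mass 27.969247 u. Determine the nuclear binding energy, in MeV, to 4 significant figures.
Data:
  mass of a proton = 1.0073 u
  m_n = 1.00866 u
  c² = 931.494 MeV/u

236.8 MeV

Z = 14, so N = A − Z = 28 − 14 = 14.
Σm = 14·m_p + 14·m_n = 14.1022 + 14.12124 = 28.22344 u
Δm = 28.22344 − 27.969247 = 0.254193 u
Binding energy = Δm·c² = 0.254193 × 931.494 MeV/u = 236.779 MeV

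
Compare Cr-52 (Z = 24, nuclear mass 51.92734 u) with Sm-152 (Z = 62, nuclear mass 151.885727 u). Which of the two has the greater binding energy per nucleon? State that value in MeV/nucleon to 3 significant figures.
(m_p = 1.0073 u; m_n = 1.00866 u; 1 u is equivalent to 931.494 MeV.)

Cr-52: Σm = 24(1.0073) + 28(1.00866) = 52.41768 u; Δm = 0.49034 u; E_B = 456.75 MeV; E_B/A = 8.784 MeV
Sm-152: Σm = 62(1.0073) + 90(1.00866) = 153.23200 u; Δm = 1.346273 u; E_B = 1254.0 MeV; E_B/A = 8.250 MeV
Cr-52 has the higher binding energy per nucleon, so it is the more tightly bound nucleus.

Cr-52; 8.78 MeV/nucleon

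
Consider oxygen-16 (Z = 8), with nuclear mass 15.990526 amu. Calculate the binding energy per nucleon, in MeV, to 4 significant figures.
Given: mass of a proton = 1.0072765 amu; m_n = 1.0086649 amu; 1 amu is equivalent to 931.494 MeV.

Z = 8, so N = A − Z = 16 − 8 = 8.
Σm = 8·m_p + 8·m_n = 8.0582120 + 8.0693192 = 16.1275312 amu
Mass defect Δm = 16.1275312 − 15.990526 = 0.1370052 amu
Converting to energy: 0.1370052 amu × 931.494 MeV/amu = 127.620 MeV
Per nucleon: 127.620 / 16 = 7.976 MeV

7.976 MeV/nucleon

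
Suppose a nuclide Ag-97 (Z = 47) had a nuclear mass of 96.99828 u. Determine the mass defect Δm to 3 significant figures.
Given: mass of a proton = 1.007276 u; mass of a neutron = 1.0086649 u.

Mass of separated nucleons = 47(1.007276) + 50(1.0086649) = 47.341972 + 50.4332450 = 97.7752170 u
The mass defect is 97.7752170 − 96.99828 = 0.7769370 u.

0.777 u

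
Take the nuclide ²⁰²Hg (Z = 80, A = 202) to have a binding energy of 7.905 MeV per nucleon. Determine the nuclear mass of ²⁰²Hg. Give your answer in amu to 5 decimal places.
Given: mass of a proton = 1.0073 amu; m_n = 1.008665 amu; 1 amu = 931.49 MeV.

201.92688 amu

Total binding energy = 202 × 7.905 = 1596.810 MeV
Mass defect = 1596.810 MeV / (931.49 MeV/amu) = 1.7142535 amu
Constituent mass = 80(1.0073) + 122(1.008665) = 203.641130 amu
Nuclear mass = 203.641130 − 1.7142535 = 201.9268765 amu ≈ 201.92688 amu (to 5 decimal places)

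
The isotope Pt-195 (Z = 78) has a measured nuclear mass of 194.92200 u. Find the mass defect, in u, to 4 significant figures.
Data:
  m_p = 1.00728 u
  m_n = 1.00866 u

1.659 u

Mass of separated nucleons = 78(1.00728) + 117(1.00866) = 78.56784 + 118.01322 = 196.58106 u
Δm = 196.58106 − 194.92200 = 1.65906 u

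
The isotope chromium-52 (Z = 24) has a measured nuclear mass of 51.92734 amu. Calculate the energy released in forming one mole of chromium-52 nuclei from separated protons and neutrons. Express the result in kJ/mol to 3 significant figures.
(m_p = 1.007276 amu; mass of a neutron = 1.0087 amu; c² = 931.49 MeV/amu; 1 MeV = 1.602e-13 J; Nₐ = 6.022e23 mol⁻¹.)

The nucleus contains 24 protons and 52 − 24 = 28 neutrons.
Total constituent mass: 24 × 1.007276 + 28 × 1.0087 = 52.418224 amu
The mass defect is 52.418224 − 51.92734 = 0.490884 amu.
E_B = 0.490884 × 931.49 = 457.254 MeV
Per nucleus in joules: 457.254 MeV × 1.602e-13 J/MeV = 7.3252e-11 J
Per mole: 7.3252e-11 J × 6.022e23 mol⁻¹ = 4.4112e+13 J/mol

4.41e+10 kJ/mol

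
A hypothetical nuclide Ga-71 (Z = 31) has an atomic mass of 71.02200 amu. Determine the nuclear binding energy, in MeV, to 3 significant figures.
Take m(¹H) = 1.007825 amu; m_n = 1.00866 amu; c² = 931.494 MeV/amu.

The nucleus contains 31 protons and 71 − 31 = 40 neutrons.
Mass of separated nucleons = 31(1.007825) + 40(1.00866) = 31.242575 + 40.34640 = 71.588975 amu
Mass defect Δm = 71.588975 − 71.02200 = 0.566975 amu
Converting to energy: 0.566975 amu × 931.494 MeV/amu = 528.134 MeV

528 MeV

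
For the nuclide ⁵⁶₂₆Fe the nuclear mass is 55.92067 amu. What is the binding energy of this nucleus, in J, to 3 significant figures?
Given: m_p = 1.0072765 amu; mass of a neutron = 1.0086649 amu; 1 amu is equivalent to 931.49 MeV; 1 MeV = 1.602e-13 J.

Z = 26, so N = A − Z = 56 − 26 = 30.
Total constituent mass: 26 × 1.0072765 + 30 × 1.0086649 = 56.4491360 amu
The mass defect is 56.4491360 − 55.92067 = 0.5284660 amu.
Binding energy = Δm·c² = 0.5284660 × 931.49 MeV/amu = 492.261 MeV
In joules: 492.261 MeV × 1.602e-13 J/MeV = 7.8860e-11 J

7.89e-11 J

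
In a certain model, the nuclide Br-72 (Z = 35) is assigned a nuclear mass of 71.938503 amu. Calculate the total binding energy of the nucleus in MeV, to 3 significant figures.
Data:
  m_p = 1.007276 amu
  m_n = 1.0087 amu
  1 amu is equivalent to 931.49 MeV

594 MeV

Z = 35, so N = A − Z = 72 − 35 = 37.
Σm = 35·m_p + 37·m_n = 35.254660 + 37.3219 = 72.576560 amu
The mass defect is 72.576560 − 71.938503 = 0.638057 amu.
E_B = 0.638057 × 931.49 = 594.344 MeV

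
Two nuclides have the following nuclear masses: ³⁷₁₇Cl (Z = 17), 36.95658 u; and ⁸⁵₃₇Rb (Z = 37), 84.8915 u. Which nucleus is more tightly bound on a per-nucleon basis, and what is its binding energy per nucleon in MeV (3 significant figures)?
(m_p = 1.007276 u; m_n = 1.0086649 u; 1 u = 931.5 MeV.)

⁸⁵₃₇Rb; 8.70 MeV/nucleon

³⁷₁₇Cl: Σm = 17(1.007276) + 20(1.0086649) = 37.2969900 u; Δm = 0.3404100 u; E_B = 317.09 MeV; E_B/A = 8.570 MeV
⁸⁵₃₇Rb: Σm = 37(1.007276) + 48(1.0086649) = 85.6851272 u; Δm = 0.7936272 u; E_B = 739.26 MeV; E_B/A = 8.697 MeV
⁸⁵₃₇Rb has the higher binding energy per nucleon, so it is the more tightly bound nucleus.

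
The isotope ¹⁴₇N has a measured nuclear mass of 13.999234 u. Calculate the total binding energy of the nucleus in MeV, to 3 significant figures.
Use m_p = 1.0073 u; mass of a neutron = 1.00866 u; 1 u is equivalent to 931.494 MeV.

Total constituent mass: 7 × 1.0073 + 7 × 1.00866 = 14.11172 u
The mass defect is 14.11172 − 13.999234 = 0.112486 u.
Binding energy = Δm·c² = 0.112486 × 931.494 MeV/u = 104.780 MeV

105 MeV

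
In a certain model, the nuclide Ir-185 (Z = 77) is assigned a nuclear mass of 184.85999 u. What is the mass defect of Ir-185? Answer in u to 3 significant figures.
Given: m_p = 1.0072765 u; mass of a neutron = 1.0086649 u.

With 77 protons and 108 neutrons (A = 185):
Mass of separated nucleons = 77(1.0072765) + 108(1.0086649) = 77.5602905 + 108.9358092 = 186.4960997 u
Mass defect Δm = 186.4960997 − 184.85999 = 1.6361097 u

1.64 u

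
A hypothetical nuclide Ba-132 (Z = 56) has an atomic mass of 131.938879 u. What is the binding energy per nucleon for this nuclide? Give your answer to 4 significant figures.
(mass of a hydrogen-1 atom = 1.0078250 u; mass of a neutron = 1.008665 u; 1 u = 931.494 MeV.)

8.171 MeV/nucleon

With 56 protons and 76 neutrons (A = 132):
Σm = 56·m(¹H) + 76·m_n = 56.4382000 + 76.658540 = 133.0967400 u
The mass defect is 133.0967400 − 131.938879 = 1.1578610 u.
Binding energy = Δm·c² = 1.1578610 × 931.494 MeV/u = 1078.54 MeV
BE/A = 1078.54 MeV / 132 = 8.171 MeV/nucleon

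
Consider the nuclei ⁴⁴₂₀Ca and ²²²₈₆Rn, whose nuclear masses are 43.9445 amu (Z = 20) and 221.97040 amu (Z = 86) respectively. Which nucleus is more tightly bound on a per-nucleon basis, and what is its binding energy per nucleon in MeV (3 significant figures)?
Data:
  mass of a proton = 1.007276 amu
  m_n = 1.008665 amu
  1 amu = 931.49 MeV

⁴⁴₂₀Ca; 8.66 MeV/nucleon

⁴⁴₂₀Ca: Σm = 20(1.007276) + 24(1.008665) = 44.353480 amu; Δm = 0.408980 amu; E_B = 380.96 MeV; E_B/A = 8.658 MeV
²²²₈₆Rn: Σm = 86(1.007276) + 136(1.008665) = 223.804176 amu; Δm = 1.833776 amu; E_B = 1708.1 MeV; E_B/A = 7.694 MeV
⁴⁴₂₀Ca has the higher binding energy per nucleon, so it is the more tightly bound nucleus.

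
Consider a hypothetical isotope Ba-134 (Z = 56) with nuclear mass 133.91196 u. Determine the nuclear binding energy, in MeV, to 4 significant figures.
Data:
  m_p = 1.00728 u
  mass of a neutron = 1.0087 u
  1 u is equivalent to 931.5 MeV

1094 MeV

Mass of separated nucleons = 56(1.00728) + 78(1.0087) = 56.40768 + 78.6786 = 135.08628 u
The mass defect is 135.08628 − 133.91196 = 1.17432 u.
Binding energy = Δm·c² = 1.17432 × 931.5 MeV/u = 1093.88 MeV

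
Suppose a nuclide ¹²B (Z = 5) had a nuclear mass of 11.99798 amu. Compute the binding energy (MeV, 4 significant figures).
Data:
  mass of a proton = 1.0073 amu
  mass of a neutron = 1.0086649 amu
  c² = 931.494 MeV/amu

Mass of separated nucleons = 5(1.0073) + 7(1.0086649) = 5.0365 + 7.0606543 = 12.0971543 amu
The mass defect is 12.0971543 − 11.99798 = 0.0991743 amu.
Converting to energy: 0.0991743 amu × 931.494 MeV/amu = 92.3803 MeV

92.38 MeV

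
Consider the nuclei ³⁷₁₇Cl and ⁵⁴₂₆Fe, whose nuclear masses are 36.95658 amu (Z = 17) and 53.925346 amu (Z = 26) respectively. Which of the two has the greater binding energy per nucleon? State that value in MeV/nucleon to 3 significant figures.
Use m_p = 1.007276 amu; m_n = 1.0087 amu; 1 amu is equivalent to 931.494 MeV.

⁵⁴₂₆Fe; 8.75 MeV/nucleon

³⁷₁₇Cl: Σm = 17(1.007276) + 20(1.0087) = 37.297692 amu; Δm = 0.341112 amu; E_B = 317.74 MeV; E_B/A = 8.588 MeV
⁵⁴₂₆Fe: Σm = 26(1.007276) + 28(1.0087) = 54.432776 amu; Δm = 0.507430 amu; E_B = 472.67 MeV; E_B/A = 8.753 MeV
⁵⁴₂₆Fe has the higher binding energy per nucleon, so it is the more tightly bound nucleus.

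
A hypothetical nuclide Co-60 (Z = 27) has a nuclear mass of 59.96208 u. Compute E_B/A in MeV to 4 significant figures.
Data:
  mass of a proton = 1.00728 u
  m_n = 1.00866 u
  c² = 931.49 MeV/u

Z = 27, so N = A − Z = 60 − 27 = 33.
Σm = 27·m_p + 33·m_n = 27.19656 + 33.28578 = 60.48234 u
Δm = 60.48234 − 59.96208 = 0.52026 u
Binding energy = Δm·c² = 0.52026 × 931.49 MeV/u = 484.617 MeV
Per nucleon: 484.617 / 60 = 8.077 MeV

8.077 MeV/nucleon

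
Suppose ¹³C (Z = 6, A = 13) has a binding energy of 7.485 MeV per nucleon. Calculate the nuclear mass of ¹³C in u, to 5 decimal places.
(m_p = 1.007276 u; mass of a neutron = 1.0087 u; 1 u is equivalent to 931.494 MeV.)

13.00009 u

Total binding energy = 13 × 7.485 = 97.305 MeV
Mass defect = 97.305 MeV / (931.494 MeV/u) = 0.1044612 u
Constituent mass = 6(1.007276) + 7(1.0087) = 13.104556 u
Nuclear mass = 13.104556 − 0.1044612 = 13.0000948 u ≈ 13.00009 u (to 5 decimal places)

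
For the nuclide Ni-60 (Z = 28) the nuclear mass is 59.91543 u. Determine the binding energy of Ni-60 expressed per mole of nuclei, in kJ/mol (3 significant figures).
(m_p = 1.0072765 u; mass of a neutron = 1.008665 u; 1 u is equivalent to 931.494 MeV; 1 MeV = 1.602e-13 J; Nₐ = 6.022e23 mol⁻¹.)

5.08e+10 kJ/mol

Total constituent mass: 28 × 1.0072765 + 32 × 1.008665 = 60.4810220 u
Δm = 60.4810220 − 59.91543 = 0.5655920 u
Binding energy = Δm·c² = 0.5655920 × 931.494 MeV/u = 526.846 MeV
Per nucleus in joules: 526.846 MeV × 1.602e-13 J/MeV = 8.4401e-11 J
Per mole: 8.4401e-11 J × 6.022e23 mol⁻¹ = 5.0826e+13 J/mol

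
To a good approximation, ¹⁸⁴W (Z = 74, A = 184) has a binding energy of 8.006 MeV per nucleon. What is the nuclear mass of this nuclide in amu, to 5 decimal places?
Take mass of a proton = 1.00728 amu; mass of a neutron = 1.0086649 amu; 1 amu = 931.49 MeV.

Total binding energy = 184 × 8.006 = 1473.104 MeV
Mass defect = 1473.104 MeV / (931.49 MeV/amu) = 1.5814491 amu
Constituent mass = 74(1.00728) + 110(1.0086649) = 185.4918590 amu
Nuclear mass = 185.4918590 − 1.5814491 = 183.9104099 amu ≈ 183.91041 amu (to 5 decimal places)

183.91041 amu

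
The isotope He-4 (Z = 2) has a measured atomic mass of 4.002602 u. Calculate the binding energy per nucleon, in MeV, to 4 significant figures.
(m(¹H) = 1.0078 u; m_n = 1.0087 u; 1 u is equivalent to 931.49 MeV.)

7.079 MeV/nucleon

Z = 2, so N = A − Z = 4 − 2 = 2.
Mass of separated nucleons = 2(1.0078) + 2(1.0087) = 2.0156 + 2.0174 = 4.0330 u
Mass defect Δm = 4.0330 − 4.002602 = 0.030398 u
Binding energy = Δm·c² = 0.030398 × 931.49 MeV/u = 28.3154 MeV
Dividing by A = 4 gives 7.079 MeV per nucleon.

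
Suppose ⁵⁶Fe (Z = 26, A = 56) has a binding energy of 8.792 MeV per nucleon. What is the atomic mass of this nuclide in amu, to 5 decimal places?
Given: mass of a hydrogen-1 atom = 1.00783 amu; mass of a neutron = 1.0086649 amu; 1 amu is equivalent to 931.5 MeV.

Total binding energy = 56 × 8.792 = 492.352 MeV
Mass defect = 492.352 MeV / (931.5 MeV/amu) = 0.5285582 amu
Constituent mass = 26(1.00783) + 30(1.0086649) = 56.4635270 amu
Atomic mass = 56.4635270 − 0.5285582 = 55.9349688 amu ≈ 55.93497 amu (to 5 decimal places)

55.93497 amu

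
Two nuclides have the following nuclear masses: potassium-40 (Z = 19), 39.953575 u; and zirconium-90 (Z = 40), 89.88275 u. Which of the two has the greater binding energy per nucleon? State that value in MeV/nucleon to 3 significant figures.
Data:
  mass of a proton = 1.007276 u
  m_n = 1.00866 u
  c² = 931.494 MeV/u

potassium-40: Σm = 19(1.007276) + 21(1.00866) = 40.320104 u; Δm = 0.366529 u; E_B = 341.4196 MeV; E_B/A = 8.535 MeV
zirconium-90: Σm = 40(1.007276) + 50(1.00866) = 90.724040 u; Δm = 0.841290 u; E_B = 783.66 MeV; E_B/A = 8.707 MeV
zirconium-90 has the higher binding energy per nucleon, so it is the more tightly bound nucleus.

zirconium-90; 8.71 MeV/nucleon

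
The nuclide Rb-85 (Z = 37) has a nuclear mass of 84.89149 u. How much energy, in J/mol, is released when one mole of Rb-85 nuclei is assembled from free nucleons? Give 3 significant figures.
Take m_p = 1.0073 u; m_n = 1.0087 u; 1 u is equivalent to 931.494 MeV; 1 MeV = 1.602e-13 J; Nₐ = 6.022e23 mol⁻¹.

7.16e+13 J/mol

Total constituent mass: 37 × 1.0073 + 48 × 1.0087 = 85.6877 u
Δm = 85.6877 − 84.89149 = 0.79621 u
Binding energy = Δm·c² = 0.79621 × 931.494 MeV/u = 741.665 MeV
Per nucleus in joules: 741.665 MeV × 1.602e-13 J/MeV = 1.18815e-10 J
Per mole: 1.18815e-10 J × 6.022e23 mol⁻¹ = 7.1550e+13 J/mol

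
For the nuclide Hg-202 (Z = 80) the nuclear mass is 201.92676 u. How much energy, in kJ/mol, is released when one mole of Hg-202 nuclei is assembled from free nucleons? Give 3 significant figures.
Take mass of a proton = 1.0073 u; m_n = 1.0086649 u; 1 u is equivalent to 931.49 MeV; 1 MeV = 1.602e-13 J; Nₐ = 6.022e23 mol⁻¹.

1.54e+11 kJ/mol

Z = 80, so N = A − Z = 202 − 80 = 122.
Σm = 80·m_p + 122·m_n = 80.5840 + 123.0571178 = 203.6411178 u
The mass defect is 203.6411178 − 201.92676 = 1.7143578 u.
Binding energy = Δm·c² = 1.7143578 × 931.49 MeV/u = 1596.91 MeV
Per nucleus in joules: 1596.91 MeV × 1.602e-13 J/MeV = 2.5582e-10 J
Per mole: 2.5582e-10 J × 6.022e23 mol⁻¹ = 1.5405e+14 J/mol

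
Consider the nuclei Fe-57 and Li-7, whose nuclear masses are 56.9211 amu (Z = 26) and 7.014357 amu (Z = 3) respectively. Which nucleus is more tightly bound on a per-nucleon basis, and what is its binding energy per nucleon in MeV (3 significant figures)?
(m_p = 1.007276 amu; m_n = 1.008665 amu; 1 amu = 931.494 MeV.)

Fe-57: Σm = 26(1.007276) + 31(1.008665) = 57.457791 amu; Δm = 0.536691 amu; E_B = 499.92 MeV; E_B/A = 8.771 MeV
Li-7: Σm = 3(1.007276) + 4(1.008665) = 7.056488 amu; Δm = 0.042131 amu; E_B = 39.245 MeV; E_B/A = 5.606 MeV
Fe-57 has the higher binding energy per nucleon, so it is the more tightly bound nucleus.

Fe-57; 8.77 MeV/nucleon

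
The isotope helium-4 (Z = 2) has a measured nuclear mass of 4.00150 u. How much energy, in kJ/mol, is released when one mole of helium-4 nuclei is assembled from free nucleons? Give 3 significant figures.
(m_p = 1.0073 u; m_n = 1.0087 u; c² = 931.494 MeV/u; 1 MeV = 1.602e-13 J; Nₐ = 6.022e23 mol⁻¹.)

2.74e+09 kJ/mol

Z = 2, so N = A − Z = 4 − 2 = 2.
Σm = 2·m_p + 2·m_n = 2.0146 + 2.0174 = 4.0320 u
Mass defect Δm = 4.0320 − 4.00150 = 0.03050 u
E_B = 0.03050 × 931.494 = 28.4106 MeV
Per nucleus in joules: 28.4106 MeV × 1.602e-13 J/MeV = 4.5514e-12 J
Per mole: 4.5514e-12 J × 6.022e23 mol⁻¹ = 2.7409e+12 J/mol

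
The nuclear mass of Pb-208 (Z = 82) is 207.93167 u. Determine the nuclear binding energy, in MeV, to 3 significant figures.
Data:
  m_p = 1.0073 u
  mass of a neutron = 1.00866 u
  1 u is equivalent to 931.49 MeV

Z = 82, so N = A − Z = 208 − 82 = 126.
Mass of separated nucleons = 82(1.0073) + 126(1.00866) = 82.5986 + 127.09116 = 209.68976 u
Mass defect Δm = 209.68976 − 207.93167 = 1.75809 u
Converting to energy: 1.75809 u × 931.49 MeV/u = 1637.64 MeV

1640 MeV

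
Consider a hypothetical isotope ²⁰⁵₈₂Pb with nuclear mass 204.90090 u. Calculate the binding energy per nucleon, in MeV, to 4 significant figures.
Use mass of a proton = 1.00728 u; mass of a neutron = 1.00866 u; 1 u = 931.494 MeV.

8.003 MeV/nucleon

Mass of separated nucleons = 82(1.00728) + 123(1.00866) = 82.59696 + 124.06518 = 206.66214 u
The mass defect is 206.66214 − 204.90090 = 1.76124 u.
Converting to energy: 1.76124 u × 931.494 MeV/u = 1640.58 MeV
Per nucleon: 1640.58 / 205 = 8.003 MeV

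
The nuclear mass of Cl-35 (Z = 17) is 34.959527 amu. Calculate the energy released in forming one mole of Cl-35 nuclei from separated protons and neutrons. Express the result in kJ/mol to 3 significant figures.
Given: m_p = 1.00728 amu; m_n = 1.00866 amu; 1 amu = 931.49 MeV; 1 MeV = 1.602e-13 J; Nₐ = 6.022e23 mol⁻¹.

2.88e+10 kJ/mol

The nucleus contains 17 protons and 35 − 17 = 18 neutrons.
Total constituent mass: 17 × 1.00728 + 18 × 1.00866 = 35.27964 amu
Δm = 35.27964 − 34.959527 = 0.320113 amu
Binding energy = Δm·c² = 0.320113 × 931.49 MeV/amu = 298.182 MeV
Per nucleus in joules: 298.182 MeV × 1.602e-13 J/MeV = 4.7769e-11 J
Per mole: 4.7769e-11 J × 6.022e23 mol⁻¹ = 2.8766e+13 J/mol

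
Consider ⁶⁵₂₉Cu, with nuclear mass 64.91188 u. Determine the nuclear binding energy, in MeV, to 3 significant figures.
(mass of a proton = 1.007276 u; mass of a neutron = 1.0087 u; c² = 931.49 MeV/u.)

Total constituent mass: 29 × 1.007276 + 36 × 1.0087 = 65.524204 u
Δm = 65.524204 − 64.91188 = 0.612324 u
Binding energy = Δm·c² = 0.612324 × 931.49 MeV/u = 570.374 MeV

570 MeV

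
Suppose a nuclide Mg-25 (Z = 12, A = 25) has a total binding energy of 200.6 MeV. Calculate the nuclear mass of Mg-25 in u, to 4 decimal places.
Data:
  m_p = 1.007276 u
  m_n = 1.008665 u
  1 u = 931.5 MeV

24.9846 u

Mass defect = 200.6 MeV / (931.5 MeV/u) = 0.215352 u
Constituent mass = 12(1.007276) + 13(1.008665) = 25.199957 u
Nuclear mass = 25.199957 − 0.215352 = 24.984605 u ≈ 24.9846 u (to 4 decimal places)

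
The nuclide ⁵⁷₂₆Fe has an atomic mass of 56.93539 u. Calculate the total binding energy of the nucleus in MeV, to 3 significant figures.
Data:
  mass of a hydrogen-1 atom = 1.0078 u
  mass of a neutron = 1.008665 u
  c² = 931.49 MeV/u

With 26 protons and 31 neutrons (A = 57):
Mass of separated nucleons = 26(1.0078) + 31(1.008665) = 26.2028 + 31.268615 = 57.471415 u
Δm = 57.471415 − 56.93539 = 0.536025 u
E_B = 0.536025 × 931.49 = 499.302 MeV

499 MeV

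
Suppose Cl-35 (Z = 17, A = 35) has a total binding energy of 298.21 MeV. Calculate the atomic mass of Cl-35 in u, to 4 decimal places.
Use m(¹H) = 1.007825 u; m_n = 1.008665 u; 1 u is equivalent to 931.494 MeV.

Mass defect = 298.21 MeV / (931.494 MeV/u) = 0.320142 u
Constituent mass = 17(1.007825) + 18(1.008665) = 35.288995 u
Atomic mass = 35.288995 − 0.320142 = 34.968853 u ≈ 34.9689 u (to 4 decimal places)

34.9689 u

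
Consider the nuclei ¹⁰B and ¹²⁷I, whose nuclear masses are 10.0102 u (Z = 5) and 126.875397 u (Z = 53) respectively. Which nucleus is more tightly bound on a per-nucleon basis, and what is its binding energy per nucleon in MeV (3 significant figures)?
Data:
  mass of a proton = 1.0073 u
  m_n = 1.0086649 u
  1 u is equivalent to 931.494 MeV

¹⁰B: Σm = 5(1.0073) + 5(1.0086649) = 10.0798245 u; Δm = 0.0696245 u; E_B = 64.8548 MeV; E_B/A = 6.485 MeV
¹²⁷I: Σm = 53(1.0073) + 74(1.0086649) = 128.0281026 u; Δm = 1.1527056 u; E_B = 1073.74 MeV; E_B/A = 8.4546 MeV
¹²⁷I has the higher binding energy per nucleon, so it is the more tightly bound nucleus.

¹²⁷I; 8.45 MeV/nucleon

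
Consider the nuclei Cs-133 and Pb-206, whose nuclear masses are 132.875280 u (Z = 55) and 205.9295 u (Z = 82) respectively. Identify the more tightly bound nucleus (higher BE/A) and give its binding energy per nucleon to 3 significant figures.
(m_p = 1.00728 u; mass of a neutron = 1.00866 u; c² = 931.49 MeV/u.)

Cs-133: Σm = 55(1.00728) + 78(1.00866) = 134.07588 u; Δm = 1.200600 u; E_B = 1118.35 MeV; E_B/A = 8.409 MeV
Pb-206: Σm = 82(1.00728) + 124(1.00866) = 207.67080 u; Δm = 1.74130 u; E_B = 1622.0 MeV; E_B/A = 7.874 MeV
Cs-133 has the higher binding energy per nucleon, so it is the more tightly bound nucleus.

Cs-133; 8.41 MeV/nucleon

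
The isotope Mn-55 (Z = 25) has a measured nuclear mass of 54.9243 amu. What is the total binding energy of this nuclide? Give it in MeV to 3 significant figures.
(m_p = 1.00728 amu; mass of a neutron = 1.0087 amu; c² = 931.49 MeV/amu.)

Z = 25, so N = A − Z = 55 − 25 = 30.
Total constituent mass: 25 × 1.00728 + 30 × 1.0087 = 55.44300 amu
The mass defect is 55.44300 − 54.9243 = 0.51870 amu.
Binding energy = Δm·c² = 0.51870 × 931.49 MeV/amu = 483.164 MeV

483 MeV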